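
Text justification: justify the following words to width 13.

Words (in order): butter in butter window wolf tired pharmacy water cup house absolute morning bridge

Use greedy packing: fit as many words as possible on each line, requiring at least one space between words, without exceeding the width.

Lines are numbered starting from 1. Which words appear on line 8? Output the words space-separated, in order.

Answer: morning

Derivation:
Line 1: ['butter', 'in'] (min_width=9, slack=4)
Line 2: ['butter', 'window'] (min_width=13, slack=0)
Line 3: ['wolf', 'tired'] (min_width=10, slack=3)
Line 4: ['pharmacy'] (min_width=8, slack=5)
Line 5: ['water', 'cup'] (min_width=9, slack=4)
Line 6: ['house'] (min_width=5, slack=8)
Line 7: ['absolute'] (min_width=8, slack=5)
Line 8: ['morning'] (min_width=7, slack=6)
Line 9: ['bridge'] (min_width=6, slack=7)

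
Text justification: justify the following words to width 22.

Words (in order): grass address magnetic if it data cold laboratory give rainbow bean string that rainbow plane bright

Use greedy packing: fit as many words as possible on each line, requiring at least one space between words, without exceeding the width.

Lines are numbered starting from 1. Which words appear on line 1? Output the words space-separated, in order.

Answer: grass address magnetic

Derivation:
Line 1: ['grass', 'address', 'magnetic'] (min_width=22, slack=0)
Line 2: ['if', 'it', 'data', 'cold'] (min_width=15, slack=7)
Line 3: ['laboratory', 'give'] (min_width=15, slack=7)
Line 4: ['rainbow', 'bean', 'string'] (min_width=19, slack=3)
Line 5: ['that', 'rainbow', 'plane'] (min_width=18, slack=4)
Line 6: ['bright'] (min_width=6, slack=16)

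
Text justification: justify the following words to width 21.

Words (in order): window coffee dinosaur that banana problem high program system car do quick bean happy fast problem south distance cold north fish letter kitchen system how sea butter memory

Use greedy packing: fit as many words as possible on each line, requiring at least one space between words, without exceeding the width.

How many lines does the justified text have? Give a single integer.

Answer: 10

Derivation:
Line 1: ['window', 'coffee'] (min_width=13, slack=8)
Line 2: ['dinosaur', 'that', 'banana'] (min_width=20, slack=1)
Line 3: ['problem', 'high', 'program'] (min_width=20, slack=1)
Line 4: ['system', 'car', 'do', 'quick'] (min_width=19, slack=2)
Line 5: ['bean', 'happy', 'fast'] (min_width=15, slack=6)
Line 6: ['problem', 'south'] (min_width=13, slack=8)
Line 7: ['distance', 'cold', 'north'] (min_width=19, slack=2)
Line 8: ['fish', 'letter', 'kitchen'] (min_width=19, slack=2)
Line 9: ['system', 'how', 'sea', 'butter'] (min_width=21, slack=0)
Line 10: ['memory'] (min_width=6, slack=15)
Total lines: 10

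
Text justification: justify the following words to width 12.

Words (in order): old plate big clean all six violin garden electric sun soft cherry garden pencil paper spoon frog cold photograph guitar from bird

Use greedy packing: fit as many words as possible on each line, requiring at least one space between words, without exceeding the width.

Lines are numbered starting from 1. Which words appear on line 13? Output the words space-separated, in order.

Answer: guitar from

Derivation:
Line 1: ['old', 'plate'] (min_width=9, slack=3)
Line 2: ['big', 'clean'] (min_width=9, slack=3)
Line 3: ['all', 'six'] (min_width=7, slack=5)
Line 4: ['violin'] (min_width=6, slack=6)
Line 5: ['garden'] (min_width=6, slack=6)
Line 6: ['electric', 'sun'] (min_width=12, slack=0)
Line 7: ['soft', 'cherry'] (min_width=11, slack=1)
Line 8: ['garden'] (min_width=6, slack=6)
Line 9: ['pencil', 'paper'] (min_width=12, slack=0)
Line 10: ['spoon', 'frog'] (min_width=10, slack=2)
Line 11: ['cold'] (min_width=4, slack=8)
Line 12: ['photograph'] (min_width=10, slack=2)
Line 13: ['guitar', 'from'] (min_width=11, slack=1)
Line 14: ['bird'] (min_width=4, slack=8)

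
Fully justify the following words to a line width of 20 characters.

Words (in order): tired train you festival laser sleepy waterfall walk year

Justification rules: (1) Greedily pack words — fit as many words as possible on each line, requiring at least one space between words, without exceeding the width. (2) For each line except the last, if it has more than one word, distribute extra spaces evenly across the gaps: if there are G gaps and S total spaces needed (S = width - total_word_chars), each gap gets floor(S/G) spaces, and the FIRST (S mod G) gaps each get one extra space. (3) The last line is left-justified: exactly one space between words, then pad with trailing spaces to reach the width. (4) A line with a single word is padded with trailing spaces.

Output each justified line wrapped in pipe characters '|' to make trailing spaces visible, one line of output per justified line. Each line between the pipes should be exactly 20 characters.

Answer: |tired    train   you|
|festival       laser|
|sleepy     waterfall|
|walk year           |

Derivation:
Line 1: ['tired', 'train', 'you'] (min_width=15, slack=5)
Line 2: ['festival', 'laser'] (min_width=14, slack=6)
Line 3: ['sleepy', 'waterfall'] (min_width=16, slack=4)
Line 4: ['walk', 'year'] (min_width=9, slack=11)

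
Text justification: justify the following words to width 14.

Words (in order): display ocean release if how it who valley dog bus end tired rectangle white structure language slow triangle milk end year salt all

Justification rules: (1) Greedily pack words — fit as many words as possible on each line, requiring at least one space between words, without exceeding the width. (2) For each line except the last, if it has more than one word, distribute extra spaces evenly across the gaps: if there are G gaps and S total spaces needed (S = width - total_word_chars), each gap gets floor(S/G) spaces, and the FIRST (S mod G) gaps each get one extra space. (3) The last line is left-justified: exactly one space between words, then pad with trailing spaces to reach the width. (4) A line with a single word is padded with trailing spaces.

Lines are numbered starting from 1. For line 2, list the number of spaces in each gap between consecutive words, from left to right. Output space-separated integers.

Line 1: ['display', 'ocean'] (min_width=13, slack=1)
Line 2: ['release', 'if', 'how'] (min_width=14, slack=0)
Line 3: ['it', 'who', 'valley'] (min_width=13, slack=1)
Line 4: ['dog', 'bus', 'end'] (min_width=11, slack=3)
Line 5: ['tired'] (min_width=5, slack=9)
Line 6: ['rectangle'] (min_width=9, slack=5)
Line 7: ['white'] (min_width=5, slack=9)
Line 8: ['structure'] (min_width=9, slack=5)
Line 9: ['language', 'slow'] (min_width=13, slack=1)
Line 10: ['triangle', 'milk'] (min_width=13, slack=1)
Line 11: ['end', 'year', 'salt'] (min_width=13, slack=1)
Line 12: ['all'] (min_width=3, slack=11)

Answer: 1 1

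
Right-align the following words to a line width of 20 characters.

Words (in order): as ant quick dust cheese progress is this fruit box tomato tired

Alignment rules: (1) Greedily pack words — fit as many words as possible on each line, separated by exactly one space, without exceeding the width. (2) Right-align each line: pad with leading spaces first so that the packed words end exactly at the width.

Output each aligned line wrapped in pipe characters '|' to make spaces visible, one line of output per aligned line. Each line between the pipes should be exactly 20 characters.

Line 1: ['as', 'ant', 'quick', 'dust'] (min_width=17, slack=3)
Line 2: ['cheese', 'progress', 'is'] (min_width=18, slack=2)
Line 3: ['this', 'fruit', 'box'] (min_width=14, slack=6)
Line 4: ['tomato', 'tired'] (min_width=12, slack=8)

Answer: |   as ant quick dust|
|  cheese progress is|
|      this fruit box|
|        tomato tired|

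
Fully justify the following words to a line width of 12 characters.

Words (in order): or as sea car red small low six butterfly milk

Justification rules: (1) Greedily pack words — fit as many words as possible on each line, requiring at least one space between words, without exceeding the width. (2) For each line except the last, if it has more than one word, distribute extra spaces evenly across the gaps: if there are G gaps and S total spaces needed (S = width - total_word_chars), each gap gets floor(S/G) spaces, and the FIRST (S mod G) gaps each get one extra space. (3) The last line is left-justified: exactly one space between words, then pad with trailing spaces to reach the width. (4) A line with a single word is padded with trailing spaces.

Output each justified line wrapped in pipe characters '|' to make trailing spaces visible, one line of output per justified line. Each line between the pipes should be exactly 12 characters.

Line 1: ['or', 'as', 'sea'] (min_width=9, slack=3)
Line 2: ['car', 'red'] (min_width=7, slack=5)
Line 3: ['small', 'low'] (min_width=9, slack=3)
Line 4: ['six'] (min_width=3, slack=9)
Line 5: ['butterfly'] (min_width=9, slack=3)
Line 6: ['milk'] (min_width=4, slack=8)

Answer: |or   as  sea|
|car      red|
|small    low|
|six         |
|butterfly   |
|milk        |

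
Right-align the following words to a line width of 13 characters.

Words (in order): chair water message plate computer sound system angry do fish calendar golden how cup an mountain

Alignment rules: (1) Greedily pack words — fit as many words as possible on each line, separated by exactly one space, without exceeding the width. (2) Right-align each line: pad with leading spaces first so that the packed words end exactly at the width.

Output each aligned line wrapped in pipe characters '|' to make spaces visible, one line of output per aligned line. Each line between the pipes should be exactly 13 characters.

Answer: |  chair water|
|message plate|
|     computer|
| sound system|
|angry do fish|
|     calendar|
|   golden how|
|       cup an|
|     mountain|

Derivation:
Line 1: ['chair', 'water'] (min_width=11, slack=2)
Line 2: ['message', 'plate'] (min_width=13, slack=0)
Line 3: ['computer'] (min_width=8, slack=5)
Line 4: ['sound', 'system'] (min_width=12, slack=1)
Line 5: ['angry', 'do', 'fish'] (min_width=13, slack=0)
Line 6: ['calendar'] (min_width=8, slack=5)
Line 7: ['golden', 'how'] (min_width=10, slack=3)
Line 8: ['cup', 'an'] (min_width=6, slack=7)
Line 9: ['mountain'] (min_width=8, slack=5)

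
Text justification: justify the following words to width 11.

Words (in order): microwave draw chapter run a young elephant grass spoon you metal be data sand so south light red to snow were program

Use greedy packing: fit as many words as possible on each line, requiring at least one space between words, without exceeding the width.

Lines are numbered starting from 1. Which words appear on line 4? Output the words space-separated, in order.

Answer: a young

Derivation:
Line 1: ['microwave'] (min_width=9, slack=2)
Line 2: ['draw'] (min_width=4, slack=7)
Line 3: ['chapter', 'run'] (min_width=11, slack=0)
Line 4: ['a', 'young'] (min_width=7, slack=4)
Line 5: ['elephant'] (min_width=8, slack=3)
Line 6: ['grass', 'spoon'] (min_width=11, slack=0)
Line 7: ['you', 'metal'] (min_width=9, slack=2)
Line 8: ['be', 'data'] (min_width=7, slack=4)
Line 9: ['sand', 'so'] (min_width=7, slack=4)
Line 10: ['south', 'light'] (min_width=11, slack=0)
Line 11: ['red', 'to', 'snow'] (min_width=11, slack=0)
Line 12: ['were'] (min_width=4, slack=7)
Line 13: ['program'] (min_width=7, slack=4)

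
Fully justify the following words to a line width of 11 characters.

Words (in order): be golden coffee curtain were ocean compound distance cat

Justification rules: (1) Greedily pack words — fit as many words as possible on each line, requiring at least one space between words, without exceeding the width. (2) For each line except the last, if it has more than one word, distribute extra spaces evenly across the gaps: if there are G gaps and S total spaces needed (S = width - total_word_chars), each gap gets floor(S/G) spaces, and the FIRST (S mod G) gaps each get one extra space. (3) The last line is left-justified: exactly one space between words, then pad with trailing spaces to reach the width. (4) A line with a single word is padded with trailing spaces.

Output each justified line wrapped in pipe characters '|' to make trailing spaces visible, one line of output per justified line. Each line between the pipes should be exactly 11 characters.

Line 1: ['be', 'golden'] (min_width=9, slack=2)
Line 2: ['coffee'] (min_width=6, slack=5)
Line 3: ['curtain'] (min_width=7, slack=4)
Line 4: ['were', 'ocean'] (min_width=10, slack=1)
Line 5: ['compound'] (min_width=8, slack=3)
Line 6: ['distance'] (min_width=8, slack=3)
Line 7: ['cat'] (min_width=3, slack=8)

Answer: |be   golden|
|coffee     |
|curtain    |
|were  ocean|
|compound   |
|distance   |
|cat        |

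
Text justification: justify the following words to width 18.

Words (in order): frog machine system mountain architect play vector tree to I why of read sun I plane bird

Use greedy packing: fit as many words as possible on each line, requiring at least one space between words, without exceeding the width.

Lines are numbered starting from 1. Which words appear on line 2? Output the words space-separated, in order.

Line 1: ['frog', 'machine'] (min_width=12, slack=6)
Line 2: ['system', 'mountain'] (min_width=15, slack=3)
Line 3: ['architect', 'play'] (min_width=14, slack=4)
Line 4: ['vector', 'tree', 'to', 'I'] (min_width=16, slack=2)
Line 5: ['why', 'of', 'read', 'sun', 'I'] (min_width=17, slack=1)
Line 6: ['plane', 'bird'] (min_width=10, slack=8)

Answer: system mountain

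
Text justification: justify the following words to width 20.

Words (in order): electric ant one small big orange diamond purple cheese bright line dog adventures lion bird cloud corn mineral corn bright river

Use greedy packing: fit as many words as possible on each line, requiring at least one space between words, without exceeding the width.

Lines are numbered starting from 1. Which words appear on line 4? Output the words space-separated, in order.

Answer: cheese bright line

Derivation:
Line 1: ['electric', 'ant', 'one'] (min_width=16, slack=4)
Line 2: ['small', 'big', 'orange'] (min_width=16, slack=4)
Line 3: ['diamond', 'purple'] (min_width=14, slack=6)
Line 4: ['cheese', 'bright', 'line'] (min_width=18, slack=2)
Line 5: ['dog', 'adventures', 'lion'] (min_width=19, slack=1)
Line 6: ['bird', 'cloud', 'corn'] (min_width=15, slack=5)
Line 7: ['mineral', 'corn', 'bright'] (min_width=19, slack=1)
Line 8: ['river'] (min_width=5, slack=15)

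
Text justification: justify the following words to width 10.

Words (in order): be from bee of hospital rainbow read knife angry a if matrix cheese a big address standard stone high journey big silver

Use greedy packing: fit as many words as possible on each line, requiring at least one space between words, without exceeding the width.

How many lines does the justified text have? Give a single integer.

Line 1: ['be', 'from'] (min_width=7, slack=3)
Line 2: ['bee', 'of'] (min_width=6, slack=4)
Line 3: ['hospital'] (min_width=8, slack=2)
Line 4: ['rainbow'] (min_width=7, slack=3)
Line 5: ['read', 'knife'] (min_width=10, slack=0)
Line 6: ['angry', 'a', 'if'] (min_width=10, slack=0)
Line 7: ['matrix'] (min_width=6, slack=4)
Line 8: ['cheese', 'a'] (min_width=8, slack=2)
Line 9: ['big'] (min_width=3, slack=7)
Line 10: ['address'] (min_width=7, slack=3)
Line 11: ['standard'] (min_width=8, slack=2)
Line 12: ['stone', 'high'] (min_width=10, slack=0)
Line 13: ['journey'] (min_width=7, slack=3)
Line 14: ['big', 'silver'] (min_width=10, slack=0)
Total lines: 14

Answer: 14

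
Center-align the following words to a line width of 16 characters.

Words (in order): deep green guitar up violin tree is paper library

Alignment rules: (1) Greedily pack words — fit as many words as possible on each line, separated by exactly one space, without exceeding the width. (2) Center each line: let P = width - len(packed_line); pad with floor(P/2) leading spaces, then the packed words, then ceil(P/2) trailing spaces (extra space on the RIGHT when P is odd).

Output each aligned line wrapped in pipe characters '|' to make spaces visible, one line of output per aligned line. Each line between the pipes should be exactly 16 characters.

Line 1: ['deep', 'green'] (min_width=10, slack=6)
Line 2: ['guitar', 'up', 'violin'] (min_width=16, slack=0)
Line 3: ['tree', 'is', 'paper'] (min_width=13, slack=3)
Line 4: ['library'] (min_width=7, slack=9)

Answer: |   deep green   |
|guitar up violin|
| tree is paper  |
|    library     |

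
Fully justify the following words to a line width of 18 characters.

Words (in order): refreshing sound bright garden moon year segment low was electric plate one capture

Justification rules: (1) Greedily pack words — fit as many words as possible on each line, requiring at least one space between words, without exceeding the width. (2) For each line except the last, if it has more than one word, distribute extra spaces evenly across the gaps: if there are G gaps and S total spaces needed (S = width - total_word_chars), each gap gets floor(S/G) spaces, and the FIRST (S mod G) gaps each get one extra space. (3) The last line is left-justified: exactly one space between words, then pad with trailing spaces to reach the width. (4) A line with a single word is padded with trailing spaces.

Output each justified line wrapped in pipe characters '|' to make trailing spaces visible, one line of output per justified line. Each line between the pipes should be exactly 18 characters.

Line 1: ['refreshing', 'sound'] (min_width=16, slack=2)
Line 2: ['bright', 'garden', 'moon'] (min_width=18, slack=0)
Line 3: ['year', 'segment', 'low'] (min_width=16, slack=2)
Line 4: ['was', 'electric', 'plate'] (min_width=18, slack=0)
Line 5: ['one', 'capture'] (min_width=11, slack=7)

Answer: |refreshing   sound|
|bright garden moon|
|year  segment  low|
|was electric plate|
|one capture       |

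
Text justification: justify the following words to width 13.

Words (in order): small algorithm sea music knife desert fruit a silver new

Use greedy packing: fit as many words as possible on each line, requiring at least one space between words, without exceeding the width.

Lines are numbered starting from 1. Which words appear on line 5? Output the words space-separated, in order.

Line 1: ['small'] (min_width=5, slack=8)
Line 2: ['algorithm', 'sea'] (min_width=13, slack=0)
Line 3: ['music', 'knife'] (min_width=11, slack=2)
Line 4: ['desert', 'fruit'] (min_width=12, slack=1)
Line 5: ['a', 'silver', 'new'] (min_width=12, slack=1)

Answer: a silver new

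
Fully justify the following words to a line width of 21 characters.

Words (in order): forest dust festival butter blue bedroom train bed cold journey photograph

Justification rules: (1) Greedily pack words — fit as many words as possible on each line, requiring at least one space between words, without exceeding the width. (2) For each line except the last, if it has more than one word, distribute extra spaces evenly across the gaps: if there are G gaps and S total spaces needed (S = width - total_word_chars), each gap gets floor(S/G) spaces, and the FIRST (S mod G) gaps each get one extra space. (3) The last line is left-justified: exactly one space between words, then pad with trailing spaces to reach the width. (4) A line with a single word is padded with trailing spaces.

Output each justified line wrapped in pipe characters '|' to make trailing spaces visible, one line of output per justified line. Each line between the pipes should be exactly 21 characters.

Line 1: ['forest', 'dust', 'festival'] (min_width=20, slack=1)
Line 2: ['butter', 'blue', 'bedroom'] (min_width=19, slack=2)
Line 3: ['train', 'bed', 'cold'] (min_width=14, slack=7)
Line 4: ['journey', 'photograph'] (min_width=18, slack=3)

Answer: |forest  dust festival|
|butter  blue  bedroom|
|train     bed    cold|
|journey photograph   |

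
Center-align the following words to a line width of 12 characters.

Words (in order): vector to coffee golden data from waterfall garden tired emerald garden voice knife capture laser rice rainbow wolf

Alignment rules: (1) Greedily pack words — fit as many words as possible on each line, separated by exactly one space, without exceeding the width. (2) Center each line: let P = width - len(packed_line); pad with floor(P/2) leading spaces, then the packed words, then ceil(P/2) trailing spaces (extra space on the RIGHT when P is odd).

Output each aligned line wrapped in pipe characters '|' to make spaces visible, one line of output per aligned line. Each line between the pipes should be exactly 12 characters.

Answer: | vector to  |
|   coffee   |
|golden data |
|    from    |
| waterfall  |
|garden tired|
|  emerald   |
|garden voice|
|   knife    |
|  capture   |
| laser rice |
|rainbow wolf|

Derivation:
Line 1: ['vector', 'to'] (min_width=9, slack=3)
Line 2: ['coffee'] (min_width=6, slack=6)
Line 3: ['golden', 'data'] (min_width=11, slack=1)
Line 4: ['from'] (min_width=4, slack=8)
Line 5: ['waterfall'] (min_width=9, slack=3)
Line 6: ['garden', 'tired'] (min_width=12, slack=0)
Line 7: ['emerald'] (min_width=7, slack=5)
Line 8: ['garden', 'voice'] (min_width=12, slack=0)
Line 9: ['knife'] (min_width=5, slack=7)
Line 10: ['capture'] (min_width=7, slack=5)
Line 11: ['laser', 'rice'] (min_width=10, slack=2)
Line 12: ['rainbow', 'wolf'] (min_width=12, slack=0)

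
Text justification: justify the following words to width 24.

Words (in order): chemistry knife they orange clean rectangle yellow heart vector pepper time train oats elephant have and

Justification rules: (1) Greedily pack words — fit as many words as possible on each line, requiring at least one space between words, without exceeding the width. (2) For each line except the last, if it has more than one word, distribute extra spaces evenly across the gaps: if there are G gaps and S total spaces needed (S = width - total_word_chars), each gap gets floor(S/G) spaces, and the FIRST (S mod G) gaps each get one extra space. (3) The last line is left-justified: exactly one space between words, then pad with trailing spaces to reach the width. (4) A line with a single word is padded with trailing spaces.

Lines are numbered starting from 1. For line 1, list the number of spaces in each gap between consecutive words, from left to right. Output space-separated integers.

Answer: 3 3

Derivation:
Line 1: ['chemistry', 'knife', 'they'] (min_width=20, slack=4)
Line 2: ['orange', 'clean', 'rectangle'] (min_width=22, slack=2)
Line 3: ['yellow', 'heart', 'vector'] (min_width=19, slack=5)
Line 4: ['pepper', 'time', 'train', 'oats'] (min_width=22, slack=2)
Line 5: ['elephant', 'have', 'and'] (min_width=17, slack=7)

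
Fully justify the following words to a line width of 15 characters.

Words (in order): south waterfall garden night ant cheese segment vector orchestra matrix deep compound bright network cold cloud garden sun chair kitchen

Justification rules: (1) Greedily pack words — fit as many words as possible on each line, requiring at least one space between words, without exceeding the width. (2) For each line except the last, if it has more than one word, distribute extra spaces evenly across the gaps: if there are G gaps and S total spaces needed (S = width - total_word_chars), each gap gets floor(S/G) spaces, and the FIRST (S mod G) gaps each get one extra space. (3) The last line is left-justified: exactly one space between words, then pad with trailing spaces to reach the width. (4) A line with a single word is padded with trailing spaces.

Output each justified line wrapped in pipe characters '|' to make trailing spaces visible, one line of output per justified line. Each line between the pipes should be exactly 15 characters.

Line 1: ['south', 'waterfall'] (min_width=15, slack=0)
Line 2: ['garden', 'night'] (min_width=12, slack=3)
Line 3: ['ant', 'cheese'] (min_width=10, slack=5)
Line 4: ['segment', 'vector'] (min_width=14, slack=1)
Line 5: ['orchestra'] (min_width=9, slack=6)
Line 6: ['matrix', 'deep'] (min_width=11, slack=4)
Line 7: ['compound', 'bright'] (min_width=15, slack=0)
Line 8: ['network', 'cold'] (min_width=12, slack=3)
Line 9: ['cloud', 'garden'] (min_width=12, slack=3)
Line 10: ['sun', 'chair'] (min_width=9, slack=6)
Line 11: ['kitchen'] (min_width=7, slack=8)

Answer: |south waterfall|
|garden    night|
|ant      cheese|
|segment  vector|
|orchestra      |
|matrix     deep|
|compound bright|
|network    cold|
|cloud    garden|
|sun       chair|
|kitchen        |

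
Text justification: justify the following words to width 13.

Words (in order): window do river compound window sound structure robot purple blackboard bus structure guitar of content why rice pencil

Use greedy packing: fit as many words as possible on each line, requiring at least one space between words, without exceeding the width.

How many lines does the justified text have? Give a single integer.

Line 1: ['window', 'do'] (min_width=9, slack=4)
Line 2: ['river'] (min_width=5, slack=8)
Line 3: ['compound'] (min_width=8, slack=5)
Line 4: ['window', 'sound'] (min_width=12, slack=1)
Line 5: ['structure'] (min_width=9, slack=4)
Line 6: ['robot', 'purple'] (min_width=12, slack=1)
Line 7: ['blackboard'] (min_width=10, slack=3)
Line 8: ['bus', 'structure'] (min_width=13, slack=0)
Line 9: ['guitar', 'of'] (min_width=9, slack=4)
Line 10: ['content', 'why'] (min_width=11, slack=2)
Line 11: ['rice', 'pencil'] (min_width=11, slack=2)
Total lines: 11

Answer: 11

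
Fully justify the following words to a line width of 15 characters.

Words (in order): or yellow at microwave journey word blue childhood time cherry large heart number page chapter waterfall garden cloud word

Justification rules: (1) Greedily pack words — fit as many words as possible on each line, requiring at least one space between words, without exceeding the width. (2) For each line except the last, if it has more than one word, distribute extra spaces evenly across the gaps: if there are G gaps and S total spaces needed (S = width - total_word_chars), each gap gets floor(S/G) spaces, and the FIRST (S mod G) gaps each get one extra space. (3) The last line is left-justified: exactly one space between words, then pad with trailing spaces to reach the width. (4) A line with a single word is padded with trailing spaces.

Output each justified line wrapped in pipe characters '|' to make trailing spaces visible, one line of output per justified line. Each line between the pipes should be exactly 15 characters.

Answer: |or   yellow  at|
|microwave      |
|journey    word|
|blue  childhood|
|time     cherry|
|large     heart|
|number     page|
|chapter        |
|waterfall      |
|garden    cloud|
|word           |

Derivation:
Line 1: ['or', 'yellow', 'at'] (min_width=12, slack=3)
Line 2: ['microwave'] (min_width=9, slack=6)
Line 3: ['journey', 'word'] (min_width=12, slack=3)
Line 4: ['blue', 'childhood'] (min_width=14, slack=1)
Line 5: ['time', 'cherry'] (min_width=11, slack=4)
Line 6: ['large', 'heart'] (min_width=11, slack=4)
Line 7: ['number', 'page'] (min_width=11, slack=4)
Line 8: ['chapter'] (min_width=7, slack=8)
Line 9: ['waterfall'] (min_width=9, slack=6)
Line 10: ['garden', 'cloud'] (min_width=12, slack=3)
Line 11: ['word'] (min_width=4, slack=11)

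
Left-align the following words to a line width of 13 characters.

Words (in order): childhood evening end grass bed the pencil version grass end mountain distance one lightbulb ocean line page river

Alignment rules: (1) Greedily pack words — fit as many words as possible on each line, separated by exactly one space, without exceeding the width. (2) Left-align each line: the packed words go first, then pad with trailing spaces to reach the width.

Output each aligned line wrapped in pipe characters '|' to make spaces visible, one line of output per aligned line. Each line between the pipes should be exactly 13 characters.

Answer: |childhood    |
|evening end  |
|grass bed the|
|pencil       |
|version grass|
|end mountain |
|distance one |
|lightbulb    |
|ocean line   |
|page river   |

Derivation:
Line 1: ['childhood'] (min_width=9, slack=4)
Line 2: ['evening', 'end'] (min_width=11, slack=2)
Line 3: ['grass', 'bed', 'the'] (min_width=13, slack=0)
Line 4: ['pencil'] (min_width=6, slack=7)
Line 5: ['version', 'grass'] (min_width=13, slack=0)
Line 6: ['end', 'mountain'] (min_width=12, slack=1)
Line 7: ['distance', 'one'] (min_width=12, slack=1)
Line 8: ['lightbulb'] (min_width=9, slack=4)
Line 9: ['ocean', 'line'] (min_width=10, slack=3)
Line 10: ['page', 'river'] (min_width=10, slack=3)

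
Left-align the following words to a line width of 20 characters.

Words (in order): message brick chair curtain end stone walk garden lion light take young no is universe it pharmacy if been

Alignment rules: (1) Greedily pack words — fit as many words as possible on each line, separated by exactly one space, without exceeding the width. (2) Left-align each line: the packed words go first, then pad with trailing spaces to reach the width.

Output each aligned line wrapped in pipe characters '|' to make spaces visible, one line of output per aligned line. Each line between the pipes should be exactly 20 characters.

Answer: |message brick chair |
|curtain end stone   |
|walk garden lion    |
|light take young no |
|is universe it      |
|pharmacy if been    |

Derivation:
Line 1: ['message', 'brick', 'chair'] (min_width=19, slack=1)
Line 2: ['curtain', 'end', 'stone'] (min_width=17, slack=3)
Line 3: ['walk', 'garden', 'lion'] (min_width=16, slack=4)
Line 4: ['light', 'take', 'young', 'no'] (min_width=19, slack=1)
Line 5: ['is', 'universe', 'it'] (min_width=14, slack=6)
Line 6: ['pharmacy', 'if', 'been'] (min_width=16, slack=4)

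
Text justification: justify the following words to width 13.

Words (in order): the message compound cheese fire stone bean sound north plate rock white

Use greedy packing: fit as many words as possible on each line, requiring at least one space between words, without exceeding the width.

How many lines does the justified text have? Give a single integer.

Line 1: ['the', 'message'] (min_width=11, slack=2)
Line 2: ['compound'] (min_width=8, slack=5)
Line 3: ['cheese', 'fire'] (min_width=11, slack=2)
Line 4: ['stone', 'bean'] (min_width=10, slack=3)
Line 5: ['sound', 'north'] (min_width=11, slack=2)
Line 6: ['plate', 'rock'] (min_width=10, slack=3)
Line 7: ['white'] (min_width=5, slack=8)
Total lines: 7

Answer: 7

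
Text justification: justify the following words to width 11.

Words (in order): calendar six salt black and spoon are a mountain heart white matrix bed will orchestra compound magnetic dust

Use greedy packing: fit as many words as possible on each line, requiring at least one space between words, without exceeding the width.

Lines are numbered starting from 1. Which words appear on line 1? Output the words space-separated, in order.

Answer: calendar

Derivation:
Line 1: ['calendar'] (min_width=8, slack=3)
Line 2: ['six', 'salt'] (min_width=8, slack=3)
Line 3: ['black', 'and'] (min_width=9, slack=2)
Line 4: ['spoon', 'are', 'a'] (min_width=11, slack=0)
Line 5: ['mountain'] (min_width=8, slack=3)
Line 6: ['heart', 'white'] (min_width=11, slack=0)
Line 7: ['matrix', 'bed'] (min_width=10, slack=1)
Line 8: ['will'] (min_width=4, slack=7)
Line 9: ['orchestra'] (min_width=9, slack=2)
Line 10: ['compound'] (min_width=8, slack=3)
Line 11: ['magnetic'] (min_width=8, slack=3)
Line 12: ['dust'] (min_width=4, slack=7)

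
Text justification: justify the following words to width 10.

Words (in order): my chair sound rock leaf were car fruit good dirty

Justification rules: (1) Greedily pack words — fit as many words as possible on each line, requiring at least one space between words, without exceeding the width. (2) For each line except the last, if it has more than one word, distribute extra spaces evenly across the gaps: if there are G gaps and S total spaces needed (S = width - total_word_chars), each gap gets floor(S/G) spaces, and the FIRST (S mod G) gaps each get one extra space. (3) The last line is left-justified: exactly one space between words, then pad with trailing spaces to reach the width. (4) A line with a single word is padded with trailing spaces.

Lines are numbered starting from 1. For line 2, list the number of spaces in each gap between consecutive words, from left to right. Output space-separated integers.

Answer: 1

Derivation:
Line 1: ['my', 'chair'] (min_width=8, slack=2)
Line 2: ['sound', 'rock'] (min_width=10, slack=0)
Line 3: ['leaf', 'were'] (min_width=9, slack=1)
Line 4: ['car', 'fruit'] (min_width=9, slack=1)
Line 5: ['good', 'dirty'] (min_width=10, slack=0)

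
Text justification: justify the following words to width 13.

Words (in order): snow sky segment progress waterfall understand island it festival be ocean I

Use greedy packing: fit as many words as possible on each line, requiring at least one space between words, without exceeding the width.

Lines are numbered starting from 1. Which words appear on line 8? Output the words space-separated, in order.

Answer: ocean I

Derivation:
Line 1: ['snow', 'sky'] (min_width=8, slack=5)
Line 2: ['segment'] (min_width=7, slack=6)
Line 3: ['progress'] (min_width=8, slack=5)
Line 4: ['waterfall'] (min_width=9, slack=4)
Line 5: ['understand'] (min_width=10, slack=3)
Line 6: ['island', 'it'] (min_width=9, slack=4)
Line 7: ['festival', 'be'] (min_width=11, slack=2)
Line 8: ['ocean', 'I'] (min_width=7, slack=6)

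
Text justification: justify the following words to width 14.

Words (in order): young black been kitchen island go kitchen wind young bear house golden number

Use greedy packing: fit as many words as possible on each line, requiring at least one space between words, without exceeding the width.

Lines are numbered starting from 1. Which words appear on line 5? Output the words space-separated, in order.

Line 1: ['young', 'black'] (min_width=11, slack=3)
Line 2: ['been', 'kitchen'] (min_width=12, slack=2)
Line 3: ['island', 'go'] (min_width=9, slack=5)
Line 4: ['kitchen', 'wind'] (min_width=12, slack=2)
Line 5: ['young', 'bear'] (min_width=10, slack=4)
Line 6: ['house', 'golden'] (min_width=12, slack=2)
Line 7: ['number'] (min_width=6, slack=8)

Answer: young bear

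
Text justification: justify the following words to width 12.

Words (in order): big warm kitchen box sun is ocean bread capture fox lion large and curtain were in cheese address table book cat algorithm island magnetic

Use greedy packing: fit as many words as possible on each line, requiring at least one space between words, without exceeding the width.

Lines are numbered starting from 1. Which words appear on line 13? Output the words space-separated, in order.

Line 1: ['big', 'warm'] (min_width=8, slack=4)
Line 2: ['kitchen', 'box'] (min_width=11, slack=1)
Line 3: ['sun', 'is', 'ocean'] (min_width=12, slack=0)
Line 4: ['bread'] (min_width=5, slack=7)
Line 5: ['capture', 'fox'] (min_width=11, slack=1)
Line 6: ['lion', 'large'] (min_width=10, slack=2)
Line 7: ['and', 'curtain'] (min_width=11, slack=1)
Line 8: ['were', 'in'] (min_width=7, slack=5)
Line 9: ['cheese'] (min_width=6, slack=6)
Line 10: ['address'] (min_width=7, slack=5)
Line 11: ['table', 'book'] (min_width=10, slack=2)
Line 12: ['cat'] (min_width=3, slack=9)
Line 13: ['algorithm'] (min_width=9, slack=3)
Line 14: ['island'] (min_width=6, slack=6)
Line 15: ['magnetic'] (min_width=8, slack=4)

Answer: algorithm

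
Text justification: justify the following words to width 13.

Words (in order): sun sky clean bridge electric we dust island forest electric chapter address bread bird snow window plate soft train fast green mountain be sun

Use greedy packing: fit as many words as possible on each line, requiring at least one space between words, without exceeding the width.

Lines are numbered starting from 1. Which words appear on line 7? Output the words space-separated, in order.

Answer: chapter

Derivation:
Line 1: ['sun', 'sky', 'clean'] (min_width=13, slack=0)
Line 2: ['bridge'] (min_width=6, slack=7)
Line 3: ['electric', 'we'] (min_width=11, slack=2)
Line 4: ['dust', 'island'] (min_width=11, slack=2)
Line 5: ['forest'] (min_width=6, slack=7)
Line 6: ['electric'] (min_width=8, slack=5)
Line 7: ['chapter'] (min_width=7, slack=6)
Line 8: ['address', 'bread'] (min_width=13, slack=0)
Line 9: ['bird', 'snow'] (min_width=9, slack=4)
Line 10: ['window', 'plate'] (min_width=12, slack=1)
Line 11: ['soft', 'train'] (min_width=10, slack=3)
Line 12: ['fast', 'green'] (min_width=10, slack=3)
Line 13: ['mountain', 'be'] (min_width=11, slack=2)
Line 14: ['sun'] (min_width=3, slack=10)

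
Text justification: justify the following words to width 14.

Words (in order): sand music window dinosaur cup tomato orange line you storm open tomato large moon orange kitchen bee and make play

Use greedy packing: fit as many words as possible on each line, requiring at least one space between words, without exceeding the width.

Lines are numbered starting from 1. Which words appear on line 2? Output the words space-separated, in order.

Line 1: ['sand', 'music'] (min_width=10, slack=4)
Line 2: ['window'] (min_width=6, slack=8)
Line 3: ['dinosaur', 'cup'] (min_width=12, slack=2)
Line 4: ['tomato', 'orange'] (min_width=13, slack=1)
Line 5: ['line', 'you', 'storm'] (min_width=14, slack=0)
Line 6: ['open', 'tomato'] (min_width=11, slack=3)
Line 7: ['large', 'moon'] (min_width=10, slack=4)
Line 8: ['orange', 'kitchen'] (min_width=14, slack=0)
Line 9: ['bee', 'and', 'make'] (min_width=12, slack=2)
Line 10: ['play'] (min_width=4, slack=10)

Answer: window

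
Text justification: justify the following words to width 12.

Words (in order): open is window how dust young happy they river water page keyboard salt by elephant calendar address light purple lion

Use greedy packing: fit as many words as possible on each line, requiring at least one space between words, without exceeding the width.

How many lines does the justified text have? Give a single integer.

Line 1: ['open', 'is'] (min_width=7, slack=5)
Line 2: ['window', 'how'] (min_width=10, slack=2)
Line 3: ['dust', 'young'] (min_width=10, slack=2)
Line 4: ['happy', 'they'] (min_width=10, slack=2)
Line 5: ['river', 'water'] (min_width=11, slack=1)
Line 6: ['page'] (min_width=4, slack=8)
Line 7: ['keyboard'] (min_width=8, slack=4)
Line 8: ['salt', 'by'] (min_width=7, slack=5)
Line 9: ['elephant'] (min_width=8, slack=4)
Line 10: ['calendar'] (min_width=8, slack=4)
Line 11: ['address'] (min_width=7, slack=5)
Line 12: ['light', 'purple'] (min_width=12, slack=0)
Line 13: ['lion'] (min_width=4, slack=8)
Total lines: 13

Answer: 13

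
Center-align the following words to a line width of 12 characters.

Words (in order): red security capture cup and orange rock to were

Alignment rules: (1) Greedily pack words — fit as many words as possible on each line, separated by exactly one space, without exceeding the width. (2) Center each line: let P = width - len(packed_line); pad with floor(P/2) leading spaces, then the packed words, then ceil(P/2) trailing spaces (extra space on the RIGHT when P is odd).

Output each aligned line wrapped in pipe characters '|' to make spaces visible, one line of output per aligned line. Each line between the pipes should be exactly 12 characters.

Line 1: ['red', 'security'] (min_width=12, slack=0)
Line 2: ['capture', 'cup'] (min_width=11, slack=1)
Line 3: ['and', 'orange'] (min_width=10, slack=2)
Line 4: ['rock', 'to', 'were'] (min_width=12, slack=0)

Answer: |red security|
|capture cup |
| and orange |
|rock to were|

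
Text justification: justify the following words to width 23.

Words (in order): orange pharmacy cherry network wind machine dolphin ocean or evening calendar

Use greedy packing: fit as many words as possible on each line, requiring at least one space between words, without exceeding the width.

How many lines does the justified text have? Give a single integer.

Answer: 4

Derivation:
Line 1: ['orange', 'pharmacy', 'cherry'] (min_width=22, slack=1)
Line 2: ['network', 'wind', 'machine'] (min_width=20, slack=3)
Line 3: ['dolphin', 'ocean', 'or'] (min_width=16, slack=7)
Line 4: ['evening', 'calendar'] (min_width=16, slack=7)
Total lines: 4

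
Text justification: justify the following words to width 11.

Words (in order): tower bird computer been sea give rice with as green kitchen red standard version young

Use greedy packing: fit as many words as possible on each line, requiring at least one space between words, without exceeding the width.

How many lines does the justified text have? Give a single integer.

Answer: 10

Derivation:
Line 1: ['tower', 'bird'] (min_width=10, slack=1)
Line 2: ['computer'] (min_width=8, slack=3)
Line 3: ['been', 'sea'] (min_width=8, slack=3)
Line 4: ['give', 'rice'] (min_width=9, slack=2)
Line 5: ['with', 'as'] (min_width=7, slack=4)
Line 6: ['green'] (min_width=5, slack=6)
Line 7: ['kitchen', 'red'] (min_width=11, slack=0)
Line 8: ['standard'] (min_width=8, slack=3)
Line 9: ['version'] (min_width=7, slack=4)
Line 10: ['young'] (min_width=5, slack=6)
Total lines: 10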